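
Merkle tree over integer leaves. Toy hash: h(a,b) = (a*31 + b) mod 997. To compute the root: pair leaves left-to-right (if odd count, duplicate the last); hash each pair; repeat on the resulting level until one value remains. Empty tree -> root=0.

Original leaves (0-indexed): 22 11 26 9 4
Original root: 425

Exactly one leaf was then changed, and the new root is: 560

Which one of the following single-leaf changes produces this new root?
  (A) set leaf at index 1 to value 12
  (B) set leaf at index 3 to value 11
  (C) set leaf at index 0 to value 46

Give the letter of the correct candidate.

Original leaves: [22, 11, 26, 9, 4]
Target new root: 560
Try each candidate change and compute the resulting root:
Candidate A: set leaf[1] = 12 -> leaves = [22, 12, 26, 9, 4]
  L0: [22, 12, 26, 9, 4]
  L1: h(22,12)=(22*31+12)%997=694 h(26,9)=(26*31+9)%997=815 h(4,4)=(4*31+4)%997=128 -> [694, 815, 128]
  L2: h(694,815)=(694*31+815)%997=395 h(128,128)=(128*31+128)%997=108 -> [395, 108]
  L3: h(395,108)=(395*31+108)%997=389 -> [389]
  root = 389 != target 560
Candidate B: set leaf[3] = 11 -> leaves = [22, 11, 26, 11, 4]
  L0: [22, 11, 26, 11, 4]
  L1: h(22,11)=(22*31+11)%997=693 h(26,11)=(26*31+11)%997=817 h(4,4)=(4*31+4)%997=128 -> [693, 817, 128]
  L2: h(693,817)=(693*31+817)%997=366 h(128,128)=(128*31+128)%997=108 -> [366, 108]
  L3: h(366,108)=(366*31+108)%997=487 -> [487]
  root = 487 != target 560
Candidate C: set leaf[0] = 46 -> leaves = [46, 11, 26, 9, 4]
  L0: [46, 11, 26, 9, 4]
  L1: h(46,11)=(46*31+11)%997=440 h(26,9)=(26*31+9)%997=815 h(4,4)=(4*31+4)%997=128 -> [440, 815, 128]
  L2: h(440,815)=(440*31+815)%997=497 h(128,128)=(128*31+128)%997=108 -> [497, 108]
  L3: h(497,108)=(497*31+108)%997=560 -> [560]
  root = 560 == target 560  ** MATCH **
Candidate C produces the target root.

Answer: C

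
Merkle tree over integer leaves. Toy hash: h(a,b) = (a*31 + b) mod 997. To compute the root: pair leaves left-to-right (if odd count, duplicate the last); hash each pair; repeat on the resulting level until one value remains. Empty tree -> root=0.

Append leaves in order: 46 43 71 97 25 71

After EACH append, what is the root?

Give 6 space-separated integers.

After append 46 (leaves=[46]):
  L0: [46]
  root=46
After append 43 (leaves=[46, 43]):
  L0: [46, 43]
  L1: h(46,43)=(46*31+43)%997=472 -> [472]
  root=472
After append 71 (leaves=[46, 43, 71]):
  L0: [46, 43, 71]
  L1: h(46,43)=(46*31+43)%997=472 h(71,71)=(71*31+71)%997=278 -> [472, 278]
  L2: h(472,278)=(472*31+278)%997=952 -> [952]
  root=952
After append 97 (leaves=[46, 43, 71, 97]):
  L0: [46, 43, 71, 97]
  L1: h(46,43)=(46*31+43)%997=472 h(71,97)=(71*31+97)%997=304 -> [472, 304]
  L2: h(472,304)=(472*31+304)%997=978 -> [978]
  root=978
After append 25 (leaves=[46, 43, 71, 97, 25]):
  L0: [46, 43, 71, 97, 25]
  L1: h(46,43)=(46*31+43)%997=472 h(71,97)=(71*31+97)%997=304 h(25,25)=(25*31+25)%997=800 -> [472, 304, 800]
  L2: h(472,304)=(472*31+304)%997=978 h(800,800)=(800*31+800)%997=675 -> [978, 675]
  L3: h(978,675)=(978*31+675)%997=86 -> [86]
  root=86
After append 71 (leaves=[46, 43, 71, 97, 25, 71]):
  L0: [46, 43, 71, 97, 25, 71]
  L1: h(46,43)=(46*31+43)%997=472 h(71,97)=(71*31+97)%997=304 h(25,71)=(25*31+71)%997=846 -> [472, 304, 846]
  L2: h(472,304)=(472*31+304)%997=978 h(846,846)=(846*31+846)%997=153 -> [978, 153]
  L3: h(978,153)=(978*31+153)%997=561 -> [561]
  root=561

Answer: 46 472 952 978 86 561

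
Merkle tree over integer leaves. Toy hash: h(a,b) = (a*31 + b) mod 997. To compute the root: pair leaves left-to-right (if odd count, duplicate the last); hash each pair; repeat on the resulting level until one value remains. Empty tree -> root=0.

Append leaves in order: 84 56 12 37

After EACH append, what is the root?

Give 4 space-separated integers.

After append 84 (leaves=[84]):
  L0: [84]
  root=84
After append 56 (leaves=[84, 56]):
  L0: [84, 56]
  L1: h(84,56)=(84*31+56)%997=666 -> [666]
  root=666
After append 12 (leaves=[84, 56, 12]):
  L0: [84, 56, 12]
  L1: h(84,56)=(84*31+56)%997=666 h(12,12)=(12*31+12)%997=384 -> [666, 384]
  L2: h(666,384)=(666*31+384)%997=93 -> [93]
  root=93
After append 37 (leaves=[84, 56, 12, 37]):
  L0: [84, 56, 12, 37]
  L1: h(84,56)=(84*31+56)%997=666 h(12,37)=(12*31+37)%997=409 -> [666, 409]
  L2: h(666,409)=(666*31+409)%997=118 -> [118]
  root=118

Answer: 84 666 93 118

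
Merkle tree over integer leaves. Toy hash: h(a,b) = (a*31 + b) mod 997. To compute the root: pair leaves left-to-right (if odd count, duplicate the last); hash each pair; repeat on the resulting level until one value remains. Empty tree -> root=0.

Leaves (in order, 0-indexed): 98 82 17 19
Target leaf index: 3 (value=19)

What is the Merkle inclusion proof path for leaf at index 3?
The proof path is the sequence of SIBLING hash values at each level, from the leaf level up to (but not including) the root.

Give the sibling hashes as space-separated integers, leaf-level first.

Answer: 17 129

Derivation:
L0 (leaves): [98, 82, 17, 19], target index=3
L1: h(98,82)=(98*31+82)%997=129 [pair 0] h(17,19)=(17*31+19)%997=546 [pair 1] -> [129, 546]
  Sibling for proof at L0: 17
L2: h(129,546)=(129*31+546)%997=557 [pair 0] -> [557]
  Sibling for proof at L1: 129
Root: 557
Proof path (sibling hashes from leaf to root): [17, 129]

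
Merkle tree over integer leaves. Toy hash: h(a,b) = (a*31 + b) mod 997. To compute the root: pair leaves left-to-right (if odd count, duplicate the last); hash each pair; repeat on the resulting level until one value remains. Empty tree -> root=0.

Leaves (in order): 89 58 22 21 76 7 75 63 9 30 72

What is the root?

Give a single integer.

L0: [89, 58, 22, 21, 76, 7, 75, 63, 9, 30, 72]
L1: h(89,58)=(89*31+58)%997=823 h(22,21)=(22*31+21)%997=703 h(76,7)=(76*31+7)%997=369 h(75,63)=(75*31+63)%997=394 h(9,30)=(9*31+30)%997=309 h(72,72)=(72*31+72)%997=310 -> [823, 703, 369, 394, 309, 310]
L2: h(823,703)=(823*31+703)%997=294 h(369,394)=(369*31+394)%997=866 h(309,310)=(309*31+310)%997=916 -> [294, 866, 916]
L3: h(294,866)=(294*31+866)%997=10 h(916,916)=(916*31+916)%997=399 -> [10, 399]
L4: h(10,399)=(10*31+399)%997=709 -> [709]

Answer: 709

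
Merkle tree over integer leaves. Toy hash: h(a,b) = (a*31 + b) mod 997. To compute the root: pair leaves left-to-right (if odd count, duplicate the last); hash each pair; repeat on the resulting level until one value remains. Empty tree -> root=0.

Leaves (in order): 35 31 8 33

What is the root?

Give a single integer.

Answer: 979

Derivation:
L0: [35, 31, 8, 33]
L1: h(35,31)=(35*31+31)%997=119 h(8,33)=(8*31+33)%997=281 -> [119, 281]
L2: h(119,281)=(119*31+281)%997=979 -> [979]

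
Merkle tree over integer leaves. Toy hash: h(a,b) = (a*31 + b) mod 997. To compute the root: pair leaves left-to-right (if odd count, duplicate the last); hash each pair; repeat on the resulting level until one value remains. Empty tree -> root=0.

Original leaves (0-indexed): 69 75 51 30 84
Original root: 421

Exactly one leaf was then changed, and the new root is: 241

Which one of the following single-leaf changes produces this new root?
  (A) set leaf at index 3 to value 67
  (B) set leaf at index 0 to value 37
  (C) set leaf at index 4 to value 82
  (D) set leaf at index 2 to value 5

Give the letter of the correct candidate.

Answer: B

Derivation:
Original leaves: [69, 75, 51, 30, 84]
Target new root: 241
Try each candidate change and compute the resulting root:
Candidate A: set leaf[3] = 67 -> leaves = [69, 75, 51, 67, 84]
  L0: [69, 75, 51, 67, 84]
  L1: h(69,75)=(69*31+75)%997=220 h(51,67)=(51*31+67)%997=651 h(84,84)=(84*31+84)%997=694 -> [220, 651, 694]
  L2: h(220,651)=(220*31+651)%997=492 h(694,694)=(694*31+694)%997=274 -> [492, 274]
  L3: h(492,274)=(492*31+274)%997=571 -> [571]
  root = 571 != target 241
Candidate B: set leaf[0] = 37 -> leaves = [37, 75, 51, 30, 84]
  L0: [37, 75, 51, 30, 84]
  L1: h(37,75)=(37*31+75)%997=225 h(51,30)=(51*31+30)%997=614 h(84,84)=(84*31+84)%997=694 -> [225, 614, 694]
  L2: h(225,614)=(225*31+614)%997=610 h(694,694)=(694*31+694)%997=274 -> [610, 274]
  L3: h(610,274)=(610*31+274)%997=241 -> [241]
  root = 241 == target 241  ** MATCH **
Candidate C: set leaf[4] = 82 -> leaves = [69, 75, 51, 30, 82]
  L0: [69, 75, 51, 30, 82]
  L1: h(69,75)=(69*31+75)%997=220 h(51,30)=(51*31+30)%997=614 h(82,82)=(82*31+82)%997=630 -> [220, 614, 630]
  L2: h(220,614)=(220*31+614)%997=455 h(630,630)=(630*31+630)%997=220 -> [455, 220]
  L3: h(455,220)=(455*31+220)%997=367 -> [367]
  root = 367 != target 241
Candidate D: set leaf[2] = 5 -> leaves = [69, 75, 5, 30, 84]
  L0: [69, 75, 5, 30, 84]
  L1: h(69,75)=(69*31+75)%997=220 h(5,30)=(5*31+30)%997=185 h(84,84)=(84*31+84)%997=694 -> [220, 185, 694]
  L2: h(220,185)=(220*31+185)%997=26 h(694,694)=(694*31+694)%997=274 -> [26, 274]
  L3: h(26,274)=(26*31+274)%997=83 -> [83]
  root = 83 != target 241
Candidate B produces the target root.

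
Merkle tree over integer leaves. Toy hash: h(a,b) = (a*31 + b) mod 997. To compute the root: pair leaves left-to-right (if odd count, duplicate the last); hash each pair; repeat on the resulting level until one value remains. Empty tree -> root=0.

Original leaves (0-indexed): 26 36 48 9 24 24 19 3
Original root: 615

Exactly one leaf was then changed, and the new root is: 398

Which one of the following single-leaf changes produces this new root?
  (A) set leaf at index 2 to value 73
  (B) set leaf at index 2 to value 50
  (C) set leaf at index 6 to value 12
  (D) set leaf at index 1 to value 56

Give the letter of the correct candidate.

Original leaves: [26, 36, 48, 9, 24, 24, 19, 3]
Target new root: 398
Try each candidate change and compute the resulting root:
Candidate A: set leaf[2] = 73 -> leaves = [26, 36, 73, 9, 24, 24, 19, 3]
  L0: [26, 36, 73, 9, 24, 24, 19, 3]
  L1: h(26,36)=(26*31+36)%997=842 h(73,9)=(73*31+9)%997=278 h(24,24)=(24*31+24)%997=768 h(19,3)=(19*31+3)%997=592 -> [842, 278, 768, 592]
  L2: h(842,278)=(842*31+278)%997=458 h(768,592)=(768*31+592)%997=472 -> [458, 472]
  L3: h(458,472)=(458*31+472)%997=712 -> [712]
  root = 712 != target 398
Candidate B: set leaf[2] = 50 -> leaves = [26, 36, 50, 9, 24, 24, 19, 3]
  L0: [26, 36, 50, 9, 24, 24, 19, 3]
  L1: h(26,36)=(26*31+36)%997=842 h(50,9)=(50*31+9)%997=562 h(24,24)=(24*31+24)%997=768 h(19,3)=(19*31+3)%997=592 -> [842, 562, 768, 592]
  L2: h(842,562)=(842*31+562)%997=742 h(768,592)=(768*31+592)%997=472 -> [742, 472]
  L3: h(742,472)=(742*31+472)%997=543 -> [543]
  root = 543 != target 398
Candidate C: set leaf[6] = 12 -> leaves = [26, 36, 48, 9, 24, 24, 12, 3]
  L0: [26, 36, 48, 9, 24, 24, 12, 3]
  L1: h(26,36)=(26*31+36)%997=842 h(48,9)=(48*31+9)%997=500 h(24,24)=(24*31+24)%997=768 h(12,3)=(12*31+3)%997=375 -> [842, 500, 768, 375]
  L2: h(842,500)=(842*31+500)%997=680 h(768,375)=(768*31+375)%997=255 -> [680, 255]
  L3: h(680,255)=(680*31+255)%997=398 -> [398]
  root = 398 == target 398  ** MATCH **
Candidate D: set leaf[1] = 56 -> leaves = [26, 56, 48, 9, 24, 24, 19, 3]
  L0: [26, 56, 48, 9, 24, 24, 19, 3]
  L1: h(26,56)=(26*31+56)%997=862 h(48,9)=(48*31+9)%997=500 h(24,24)=(24*31+24)%997=768 h(19,3)=(19*31+3)%997=592 -> [862, 500, 768, 592]
  L2: h(862,500)=(862*31+500)%997=303 h(768,592)=(768*31+592)%997=472 -> [303, 472]
  L3: h(303,472)=(303*31+472)%997=892 -> [892]
  root = 892 != target 398
Candidate C produces the target root.

Answer: C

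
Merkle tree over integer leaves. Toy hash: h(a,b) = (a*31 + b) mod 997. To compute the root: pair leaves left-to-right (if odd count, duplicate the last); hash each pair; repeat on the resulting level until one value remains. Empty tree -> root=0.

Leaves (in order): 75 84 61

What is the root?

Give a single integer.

Answer: 859

Derivation:
L0: [75, 84, 61]
L1: h(75,84)=(75*31+84)%997=415 h(61,61)=(61*31+61)%997=955 -> [415, 955]
L2: h(415,955)=(415*31+955)%997=859 -> [859]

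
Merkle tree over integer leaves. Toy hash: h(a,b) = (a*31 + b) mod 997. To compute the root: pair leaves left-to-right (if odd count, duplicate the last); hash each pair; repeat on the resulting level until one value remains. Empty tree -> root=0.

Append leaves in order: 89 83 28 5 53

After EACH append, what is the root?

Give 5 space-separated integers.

Answer: 89 848 265 242 957

Derivation:
After append 89 (leaves=[89]):
  L0: [89]
  root=89
After append 83 (leaves=[89, 83]):
  L0: [89, 83]
  L1: h(89,83)=(89*31+83)%997=848 -> [848]
  root=848
After append 28 (leaves=[89, 83, 28]):
  L0: [89, 83, 28]
  L1: h(89,83)=(89*31+83)%997=848 h(28,28)=(28*31+28)%997=896 -> [848, 896]
  L2: h(848,896)=(848*31+896)%997=265 -> [265]
  root=265
After append 5 (leaves=[89, 83, 28, 5]):
  L0: [89, 83, 28, 5]
  L1: h(89,83)=(89*31+83)%997=848 h(28,5)=(28*31+5)%997=873 -> [848, 873]
  L2: h(848,873)=(848*31+873)%997=242 -> [242]
  root=242
After append 53 (leaves=[89, 83, 28, 5, 53]):
  L0: [89, 83, 28, 5, 53]
  L1: h(89,83)=(89*31+83)%997=848 h(28,5)=(28*31+5)%997=873 h(53,53)=(53*31+53)%997=699 -> [848, 873, 699]
  L2: h(848,873)=(848*31+873)%997=242 h(699,699)=(699*31+699)%997=434 -> [242, 434]
  L3: h(242,434)=(242*31+434)%997=957 -> [957]
  root=957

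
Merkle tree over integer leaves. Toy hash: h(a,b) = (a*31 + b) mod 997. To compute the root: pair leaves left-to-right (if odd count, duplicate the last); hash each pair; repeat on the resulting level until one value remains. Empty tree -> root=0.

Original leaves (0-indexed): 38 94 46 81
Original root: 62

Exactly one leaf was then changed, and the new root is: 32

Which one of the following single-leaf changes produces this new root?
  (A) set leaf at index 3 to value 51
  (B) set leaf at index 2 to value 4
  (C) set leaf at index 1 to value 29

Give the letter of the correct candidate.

Answer: A

Derivation:
Original leaves: [38, 94, 46, 81]
Target new root: 32
Try each candidate change and compute the resulting root:
Candidate A: set leaf[3] = 51 -> leaves = [38, 94, 46, 51]
  L0: [38, 94, 46, 51]
  L1: h(38,94)=(38*31+94)%997=275 h(46,51)=(46*31+51)%997=480 -> [275, 480]
  L2: h(275,480)=(275*31+480)%997=32 -> [32]
  root = 32 == target 32  ** MATCH **
Candidate B: set leaf[2] = 4 -> leaves = [38, 94, 4, 81]
  L0: [38, 94, 4, 81]
  L1: h(38,94)=(38*31+94)%997=275 h(4,81)=(4*31+81)%997=205 -> [275, 205]
  L2: h(275,205)=(275*31+205)%997=754 -> [754]
  root = 754 != target 32
Candidate C: set leaf[1] = 29 -> leaves = [38, 29, 46, 81]
  L0: [38, 29, 46, 81]
  L1: h(38,29)=(38*31+29)%997=210 h(46,81)=(46*31+81)%997=510 -> [210, 510]
  L2: h(210,510)=(210*31+510)%997=41 -> [41]
  root = 41 != target 32
Candidate A produces the target root.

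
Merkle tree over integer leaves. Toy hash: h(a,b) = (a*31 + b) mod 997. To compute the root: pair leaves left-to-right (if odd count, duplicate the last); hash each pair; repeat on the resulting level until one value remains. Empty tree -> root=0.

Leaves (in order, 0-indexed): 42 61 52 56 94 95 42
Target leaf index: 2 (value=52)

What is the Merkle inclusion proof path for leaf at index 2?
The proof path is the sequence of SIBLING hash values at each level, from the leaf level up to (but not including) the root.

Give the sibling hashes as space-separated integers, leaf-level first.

Answer: 56 366 905

Derivation:
L0 (leaves): [42, 61, 52, 56, 94, 95, 42], target index=2
L1: h(42,61)=(42*31+61)%997=366 [pair 0] h(52,56)=(52*31+56)%997=671 [pair 1] h(94,95)=(94*31+95)%997=18 [pair 2] h(42,42)=(42*31+42)%997=347 [pair 3] -> [366, 671, 18, 347]
  Sibling for proof at L0: 56
L2: h(366,671)=(366*31+671)%997=53 [pair 0] h(18,347)=(18*31+347)%997=905 [pair 1] -> [53, 905]
  Sibling for proof at L1: 366
L3: h(53,905)=(53*31+905)%997=554 [pair 0] -> [554]
  Sibling for proof at L2: 905
Root: 554
Proof path (sibling hashes from leaf to root): [56, 366, 905]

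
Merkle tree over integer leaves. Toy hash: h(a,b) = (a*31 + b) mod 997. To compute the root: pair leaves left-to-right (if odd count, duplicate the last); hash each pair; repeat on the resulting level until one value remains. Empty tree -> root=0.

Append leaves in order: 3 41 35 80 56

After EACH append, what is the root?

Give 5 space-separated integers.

Answer: 3 134 289 334 899

Derivation:
After append 3 (leaves=[3]):
  L0: [3]
  root=3
After append 41 (leaves=[3, 41]):
  L0: [3, 41]
  L1: h(3,41)=(3*31+41)%997=134 -> [134]
  root=134
After append 35 (leaves=[3, 41, 35]):
  L0: [3, 41, 35]
  L1: h(3,41)=(3*31+41)%997=134 h(35,35)=(35*31+35)%997=123 -> [134, 123]
  L2: h(134,123)=(134*31+123)%997=289 -> [289]
  root=289
After append 80 (leaves=[3, 41, 35, 80]):
  L0: [3, 41, 35, 80]
  L1: h(3,41)=(3*31+41)%997=134 h(35,80)=(35*31+80)%997=168 -> [134, 168]
  L2: h(134,168)=(134*31+168)%997=334 -> [334]
  root=334
After append 56 (leaves=[3, 41, 35, 80, 56]):
  L0: [3, 41, 35, 80, 56]
  L1: h(3,41)=(3*31+41)%997=134 h(35,80)=(35*31+80)%997=168 h(56,56)=(56*31+56)%997=795 -> [134, 168, 795]
  L2: h(134,168)=(134*31+168)%997=334 h(795,795)=(795*31+795)%997=515 -> [334, 515]
  L3: h(334,515)=(334*31+515)%997=899 -> [899]
  root=899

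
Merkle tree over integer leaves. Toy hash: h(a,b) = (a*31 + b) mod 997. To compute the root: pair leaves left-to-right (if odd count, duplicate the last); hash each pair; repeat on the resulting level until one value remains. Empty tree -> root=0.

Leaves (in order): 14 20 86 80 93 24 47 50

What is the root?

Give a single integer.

L0: [14, 20, 86, 80, 93, 24, 47, 50]
L1: h(14,20)=(14*31+20)%997=454 h(86,80)=(86*31+80)%997=752 h(93,24)=(93*31+24)%997=913 h(47,50)=(47*31+50)%997=510 -> [454, 752, 913, 510]
L2: h(454,752)=(454*31+752)%997=868 h(913,510)=(913*31+510)%997=897 -> [868, 897]
L3: h(868,897)=(868*31+897)%997=886 -> [886]

Answer: 886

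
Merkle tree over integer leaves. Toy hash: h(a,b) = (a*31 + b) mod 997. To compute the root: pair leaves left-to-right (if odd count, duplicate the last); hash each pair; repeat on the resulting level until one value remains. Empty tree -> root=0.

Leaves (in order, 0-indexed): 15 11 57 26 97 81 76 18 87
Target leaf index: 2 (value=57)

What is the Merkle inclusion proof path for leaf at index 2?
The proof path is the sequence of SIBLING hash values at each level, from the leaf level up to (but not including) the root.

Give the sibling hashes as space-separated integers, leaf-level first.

Answer: 26 476 396 393

Derivation:
L0 (leaves): [15, 11, 57, 26, 97, 81, 76, 18, 87], target index=2
L1: h(15,11)=(15*31+11)%997=476 [pair 0] h(57,26)=(57*31+26)%997=796 [pair 1] h(97,81)=(97*31+81)%997=97 [pair 2] h(76,18)=(76*31+18)%997=380 [pair 3] h(87,87)=(87*31+87)%997=790 [pair 4] -> [476, 796, 97, 380, 790]
  Sibling for proof at L0: 26
L2: h(476,796)=(476*31+796)%997=597 [pair 0] h(97,380)=(97*31+380)%997=396 [pair 1] h(790,790)=(790*31+790)%997=355 [pair 2] -> [597, 396, 355]
  Sibling for proof at L1: 476
L3: h(597,396)=(597*31+396)%997=957 [pair 0] h(355,355)=(355*31+355)%997=393 [pair 1] -> [957, 393]
  Sibling for proof at L2: 396
L4: h(957,393)=(957*31+393)%997=150 [pair 0] -> [150]
  Sibling for proof at L3: 393
Root: 150
Proof path (sibling hashes from leaf to root): [26, 476, 396, 393]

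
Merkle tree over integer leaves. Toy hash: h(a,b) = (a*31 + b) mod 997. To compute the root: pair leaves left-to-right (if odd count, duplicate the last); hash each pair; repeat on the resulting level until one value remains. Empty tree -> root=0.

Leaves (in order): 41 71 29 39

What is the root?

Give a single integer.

L0: [41, 71, 29, 39]
L1: h(41,71)=(41*31+71)%997=345 h(29,39)=(29*31+39)%997=938 -> [345, 938]
L2: h(345,938)=(345*31+938)%997=666 -> [666]

Answer: 666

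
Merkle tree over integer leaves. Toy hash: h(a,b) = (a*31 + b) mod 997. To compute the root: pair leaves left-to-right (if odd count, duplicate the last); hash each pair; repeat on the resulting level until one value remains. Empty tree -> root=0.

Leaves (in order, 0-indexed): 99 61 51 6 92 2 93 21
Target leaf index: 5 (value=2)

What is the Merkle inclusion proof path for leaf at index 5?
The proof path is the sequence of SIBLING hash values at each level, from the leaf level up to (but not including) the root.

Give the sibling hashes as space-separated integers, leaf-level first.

L0 (leaves): [99, 61, 51, 6, 92, 2, 93, 21], target index=5
L1: h(99,61)=(99*31+61)%997=139 [pair 0] h(51,6)=(51*31+6)%997=590 [pair 1] h(92,2)=(92*31+2)%997=860 [pair 2] h(93,21)=(93*31+21)%997=910 [pair 3] -> [139, 590, 860, 910]
  Sibling for proof at L0: 92
L2: h(139,590)=(139*31+590)%997=911 [pair 0] h(860,910)=(860*31+910)%997=651 [pair 1] -> [911, 651]
  Sibling for proof at L1: 910
L3: h(911,651)=(911*31+651)%997=976 [pair 0] -> [976]
  Sibling for proof at L2: 911
Root: 976
Proof path (sibling hashes from leaf to root): [92, 910, 911]

Answer: 92 910 911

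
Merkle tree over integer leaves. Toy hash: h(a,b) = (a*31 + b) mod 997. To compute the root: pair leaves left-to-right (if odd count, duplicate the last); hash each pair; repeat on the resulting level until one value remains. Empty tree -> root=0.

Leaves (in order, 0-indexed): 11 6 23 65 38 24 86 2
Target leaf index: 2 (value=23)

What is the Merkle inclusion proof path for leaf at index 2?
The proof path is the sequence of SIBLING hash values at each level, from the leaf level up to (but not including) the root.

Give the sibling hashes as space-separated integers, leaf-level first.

L0 (leaves): [11, 6, 23, 65, 38, 24, 86, 2], target index=2
L1: h(11,6)=(11*31+6)%997=347 [pair 0] h(23,65)=(23*31+65)%997=778 [pair 1] h(38,24)=(38*31+24)%997=205 [pair 2] h(86,2)=(86*31+2)%997=674 [pair 3] -> [347, 778, 205, 674]
  Sibling for proof at L0: 65
L2: h(347,778)=(347*31+778)%997=568 [pair 0] h(205,674)=(205*31+674)%997=50 [pair 1] -> [568, 50]
  Sibling for proof at L1: 347
L3: h(568,50)=(568*31+50)%997=709 [pair 0] -> [709]
  Sibling for proof at L2: 50
Root: 709
Proof path (sibling hashes from leaf to root): [65, 347, 50]

Answer: 65 347 50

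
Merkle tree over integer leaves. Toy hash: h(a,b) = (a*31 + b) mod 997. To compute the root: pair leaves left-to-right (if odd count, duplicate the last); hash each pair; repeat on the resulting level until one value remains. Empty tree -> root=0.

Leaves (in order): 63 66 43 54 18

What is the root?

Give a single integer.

L0: [63, 66, 43, 54, 18]
L1: h(63,66)=(63*31+66)%997=25 h(43,54)=(43*31+54)%997=390 h(18,18)=(18*31+18)%997=576 -> [25, 390, 576]
L2: h(25,390)=(25*31+390)%997=168 h(576,576)=(576*31+576)%997=486 -> [168, 486]
L3: h(168,486)=(168*31+486)%997=709 -> [709]

Answer: 709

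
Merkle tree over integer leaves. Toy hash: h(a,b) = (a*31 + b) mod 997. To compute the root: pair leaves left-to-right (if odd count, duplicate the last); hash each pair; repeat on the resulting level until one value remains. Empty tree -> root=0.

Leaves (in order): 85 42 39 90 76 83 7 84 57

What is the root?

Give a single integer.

Answer: 260

Derivation:
L0: [85, 42, 39, 90, 76, 83, 7, 84, 57]
L1: h(85,42)=(85*31+42)%997=683 h(39,90)=(39*31+90)%997=302 h(76,83)=(76*31+83)%997=445 h(7,84)=(7*31+84)%997=301 h(57,57)=(57*31+57)%997=827 -> [683, 302, 445, 301, 827]
L2: h(683,302)=(683*31+302)%997=538 h(445,301)=(445*31+301)%997=138 h(827,827)=(827*31+827)%997=542 -> [538, 138, 542]
L3: h(538,138)=(538*31+138)%997=864 h(542,542)=(542*31+542)%997=395 -> [864, 395]
L4: h(864,395)=(864*31+395)%997=260 -> [260]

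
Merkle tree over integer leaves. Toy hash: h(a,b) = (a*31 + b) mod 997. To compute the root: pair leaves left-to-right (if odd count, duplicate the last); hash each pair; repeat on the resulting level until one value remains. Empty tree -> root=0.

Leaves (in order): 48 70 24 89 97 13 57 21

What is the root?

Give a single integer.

Answer: 338

Derivation:
L0: [48, 70, 24, 89, 97, 13, 57, 21]
L1: h(48,70)=(48*31+70)%997=561 h(24,89)=(24*31+89)%997=833 h(97,13)=(97*31+13)%997=29 h(57,21)=(57*31+21)%997=791 -> [561, 833, 29, 791]
L2: h(561,833)=(561*31+833)%997=278 h(29,791)=(29*31+791)%997=693 -> [278, 693]
L3: h(278,693)=(278*31+693)%997=338 -> [338]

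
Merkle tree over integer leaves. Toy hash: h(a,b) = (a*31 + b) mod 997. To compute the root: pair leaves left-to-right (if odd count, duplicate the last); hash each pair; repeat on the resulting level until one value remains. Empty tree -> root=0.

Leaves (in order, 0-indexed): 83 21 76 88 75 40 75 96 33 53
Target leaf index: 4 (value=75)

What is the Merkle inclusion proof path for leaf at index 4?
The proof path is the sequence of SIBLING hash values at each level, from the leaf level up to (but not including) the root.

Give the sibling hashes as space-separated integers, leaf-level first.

L0 (leaves): [83, 21, 76, 88, 75, 40, 75, 96, 33, 53], target index=4
L1: h(83,21)=(83*31+21)%997=600 [pair 0] h(76,88)=(76*31+88)%997=450 [pair 1] h(75,40)=(75*31+40)%997=371 [pair 2] h(75,96)=(75*31+96)%997=427 [pair 3] h(33,53)=(33*31+53)%997=79 [pair 4] -> [600, 450, 371, 427, 79]
  Sibling for proof at L0: 40
L2: h(600,450)=(600*31+450)%997=107 [pair 0] h(371,427)=(371*31+427)%997=961 [pair 1] h(79,79)=(79*31+79)%997=534 [pair 2] -> [107, 961, 534]
  Sibling for proof at L1: 427
L3: h(107,961)=(107*31+961)%997=290 [pair 0] h(534,534)=(534*31+534)%997=139 [pair 1] -> [290, 139]
  Sibling for proof at L2: 107
L4: h(290,139)=(290*31+139)%997=156 [pair 0] -> [156]
  Sibling for proof at L3: 139
Root: 156
Proof path (sibling hashes from leaf to root): [40, 427, 107, 139]

Answer: 40 427 107 139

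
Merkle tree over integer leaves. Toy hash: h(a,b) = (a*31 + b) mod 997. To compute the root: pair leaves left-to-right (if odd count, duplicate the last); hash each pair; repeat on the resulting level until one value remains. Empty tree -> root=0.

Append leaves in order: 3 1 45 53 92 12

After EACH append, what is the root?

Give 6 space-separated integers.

After append 3 (leaves=[3]):
  L0: [3]
  root=3
After append 1 (leaves=[3, 1]):
  L0: [3, 1]
  L1: h(3,1)=(3*31+1)%997=94 -> [94]
  root=94
After append 45 (leaves=[3, 1, 45]):
  L0: [3, 1, 45]
  L1: h(3,1)=(3*31+1)%997=94 h(45,45)=(45*31+45)%997=443 -> [94, 443]
  L2: h(94,443)=(94*31+443)%997=366 -> [366]
  root=366
After append 53 (leaves=[3, 1, 45, 53]):
  L0: [3, 1, 45, 53]
  L1: h(3,1)=(3*31+1)%997=94 h(45,53)=(45*31+53)%997=451 -> [94, 451]
  L2: h(94,451)=(94*31+451)%997=374 -> [374]
  root=374
After append 92 (leaves=[3, 1, 45, 53, 92]):
  L0: [3, 1, 45, 53, 92]
  L1: h(3,1)=(3*31+1)%997=94 h(45,53)=(45*31+53)%997=451 h(92,92)=(92*31+92)%997=950 -> [94, 451, 950]
  L2: h(94,451)=(94*31+451)%997=374 h(950,950)=(950*31+950)%997=490 -> [374, 490]
  L3: h(374,490)=(374*31+490)%997=120 -> [120]
  root=120
After append 12 (leaves=[3, 1, 45, 53, 92, 12]):
  L0: [3, 1, 45, 53, 92, 12]
  L1: h(3,1)=(3*31+1)%997=94 h(45,53)=(45*31+53)%997=451 h(92,12)=(92*31+12)%997=870 -> [94, 451, 870]
  L2: h(94,451)=(94*31+451)%997=374 h(870,870)=(870*31+870)%997=921 -> [374, 921]
  L3: h(374,921)=(374*31+921)%997=551 -> [551]
  root=551

Answer: 3 94 366 374 120 551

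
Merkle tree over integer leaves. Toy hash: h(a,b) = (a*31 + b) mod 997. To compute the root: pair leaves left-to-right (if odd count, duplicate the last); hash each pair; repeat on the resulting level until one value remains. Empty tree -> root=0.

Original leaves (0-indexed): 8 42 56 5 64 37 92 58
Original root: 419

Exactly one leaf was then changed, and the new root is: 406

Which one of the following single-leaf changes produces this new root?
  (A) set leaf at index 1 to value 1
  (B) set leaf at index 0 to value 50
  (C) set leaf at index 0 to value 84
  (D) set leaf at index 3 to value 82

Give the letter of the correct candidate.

Original leaves: [8, 42, 56, 5, 64, 37, 92, 58]
Target new root: 406
Try each candidate change and compute the resulting root:
Candidate A: set leaf[1] = 1 -> leaves = [8, 1, 56, 5, 64, 37, 92, 58]
  L0: [8, 1, 56, 5, 64, 37, 92, 58]
  L1: h(8,1)=(8*31+1)%997=249 h(56,5)=(56*31+5)%997=744 h(64,37)=(64*31+37)%997=27 h(92,58)=(92*31+58)%997=916 -> [249, 744, 27, 916]
  L2: h(249,744)=(249*31+744)%997=487 h(27,916)=(27*31+916)%997=756 -> [487, 756]
  L3: h(487,756)=(487*31+756)%997=898 -> [898]
  root = 898 != target 406
Candidate B: set leaf[0] = 50 -> leaves = [50, 42, 56, 5, 64, 37, 92, 58]
  L0: [50, 42, 56, 5, 64, 37, 92, 58]
  L1: h(50,42)=(50*31+42)%997=595 h(56,5)=(56*31+5)%997=744 h(64,37)=(64*31+37)%997=27 h(92,58)=(92*31+58)%997=916 -> [595, 744, 27, 916]
  L2: h(595,744)=(595*31+744)%997=246 h(27,916)=(27*31+916)%997=756 -> [246, 756]
  L3: h(246,756)=(246*31+756)%997=406 -> [406]
  root = 406 == target 406  ** MATCH **
Candidate C: set leaf[0] = 84 -> leaves = [84, 42, 56, 5, 64, 37, 92, 58]
  L0: [84, 42, 56, 5, 64, 37, 92, 58]
  L1: h(84,42)=(84*31+42)%997=652 h(56,5)=(56*31+5)%997=744 h(64,37)=(64*31+37)%997=27 h(92,58)=(92*31+58)%997=916 -> [652, 744, 27, 916]
  L2: h(652,744)=(652*31+744)%997=19 h(27,916)=(27*31+916)%997=756 -> [19, 756]
  L3: h(19,756)=(19*31+756)%997=348 -> [348]
  root = 348 != target 406
Candidate D: set leaf[3] = 82 -> leaves = [8, 42, 56, 82, 64, 37, 92, 58]
  L0: [8, 42, 56, 82, 64, 37, 92, 58]
  L1: h(8,42)=(8*31+42)%997=290 h(56,82)=(56*31+82)%997=821 h(64,37)=(64*31+37)%997=27 h(92,58)=(92*31+58)%997=916 -> [290, 821, 27, 916]
  L2: h(290,821)=(290*31+821)%997=838 h(27,916)=(27*31+916)%997=756 -> [838, 756]
  L3: h(838,756)=(838*31+756)%997=812 -> [812]
  root = 812 != target 406
Candidate B produces the target root.

Answer: B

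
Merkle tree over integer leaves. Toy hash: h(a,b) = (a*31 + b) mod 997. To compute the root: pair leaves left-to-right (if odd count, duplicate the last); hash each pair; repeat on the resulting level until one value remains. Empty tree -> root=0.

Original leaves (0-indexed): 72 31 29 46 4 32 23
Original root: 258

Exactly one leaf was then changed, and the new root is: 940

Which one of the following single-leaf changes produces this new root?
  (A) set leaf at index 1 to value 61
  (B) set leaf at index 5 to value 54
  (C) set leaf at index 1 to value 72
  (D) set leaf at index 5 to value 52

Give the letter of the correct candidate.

Answer: B

Derivation:
Original leaves: [72, 31, 29, 46, 4, 32, 23]
Target new root: 940
Try each candidate change and compute the resulting root:
Candidate A: set leaf[1] = 61 -> leaves = [72, 61, 29, 46, 4, 32, 23]
  L0: [72, 61, 29, 46, 4, 32, 23]
  L1: h(72,61)=(72*31+61)%997=299 h(29,46)=(29*31+46)%997=945 h(4,32)=(4*31+32)%997=156 h(23,23)=(23*31+23)%997=736 -> [299, 945, 156, 736]
  L2: h(299,945)=(299*31+945)%997=244 h(156,736)=(156*31+736)%997=587 -> [244, 587]
  L3: h(244,587)=(244*31+587)%997=175 -> [175]
  root = 175 != target 940
Candidate B: set leaf[5] = 54 -> leaves = [72, 31, 29, 46, 4, 54, 23]
  L0: [72, 31, 29, 46, 4, 54, 23]
  L1: h(72,31)=(72*31+31)%997=269 h(29,46)=(29*31+46)%997=945 h(4,54)=(4*31+54)%997=178 h(23,23)=(23*31+23)%997=736 -> [269, 945, 178, 736]
  L2: h(269,945)=(269*31+945)%997=311 h(178,736)=(178*31+736)%997=272 -> [311, 272]
  L3: h(311,272)=(311*31+272)%997=940 -> [940]
  root = 940 == target 940  ** MATCH **
Candidate C: set leaf[1] = 72 -> leaves = [72, 72, 29, 46, 4, 32, 23]
  L0: [72, 72, 29, 46, 4, 32, 23]
  L1: h(72,72)=(72*31+72)%997=310 h(29,46)=(29*31+46)%997=945 h(4,32)=(4*31+32)%997=156 h(23,23)=(23*31+23)%997=736 -> [310, 945, 156, 736]
  L2: h(310,945)=(310*31+945)%997=585 h(156,736)=(156*31+736)%997=587 -> [585, 587]
  L3: h(585,587)=(585*31+587)%997=776 -> [776]
  root = 776 != target 940
Candidate D: set leaf[5] = 52 -> leaves = [72, 31, 29, 46, 4, 52, 23]
  L0: [72, 31, 29, 46, 4, 52, 23]
  L1: h(72,31)=(72*31+31)%997=269 h(29,46)=(29*31+46)%997=945 h(4,52)=(4*31+52)%997=176 h(23,23)=(23*31+23)%997=736 -> [269, 945, 176, 736]
  L2: h(269,945)=(269*31+945)%997=311 h(176,736)=(176*31+736)%997=210 -> [311, 210]
  L3: h(311,210)=(311*31+210)%997=878 -> [878]
  root = 878 != target 940
Candidate B produces the target root.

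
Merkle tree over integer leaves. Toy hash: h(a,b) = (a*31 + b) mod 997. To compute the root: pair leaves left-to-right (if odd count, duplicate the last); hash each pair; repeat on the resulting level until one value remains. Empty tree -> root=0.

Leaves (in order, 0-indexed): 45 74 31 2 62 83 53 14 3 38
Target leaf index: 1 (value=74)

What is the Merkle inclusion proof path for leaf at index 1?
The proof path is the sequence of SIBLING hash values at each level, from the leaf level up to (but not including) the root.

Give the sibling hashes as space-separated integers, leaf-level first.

Answer: 45 963 4 546

Derivation:
L0 (leaves): [45, 74, 31, 2, 62, 83, 53, 14, 3, 38], target index=1
L1: h(45,74)=(45*31+74)%997=472 [pair 0] h(31,2)=(31*31+2)%997=963 [pair 1] h(62,83)=(62*31+83)%997=11 [pair 2] h(53,14)=(53*31+14)%997=660 [pair 3] h(3,38)=(3*31+38)%997=131 [pair 4] -> [472, 963, 11, 660, 131]
  Sibling for proof at L0: 45
L2: h(472,963)=(472*31+963)%997=640 [pair 0] h(11,660)=(11*31+660)%997=4 [pair 1] h(131,131)=(131*31+131)%997=204 [pair 2] -> [640, 4, 204]
  Sibling for proof at L1: 963
L3: h(640,4)=(640*31+4)%997=901 [pair 0] h(204,204)=(204*31+204)%997=546 [pair 1] -> [901, 546]
  Sibling for proof at L2: 4
L4: h(901,546)=(901*31+546)%997=561 [pair 0] -> [561]
  Sibling for proof at L3: 546
Root: 561
Proof path (sibling hashes from leaf to root): [45, 963, 4, 546]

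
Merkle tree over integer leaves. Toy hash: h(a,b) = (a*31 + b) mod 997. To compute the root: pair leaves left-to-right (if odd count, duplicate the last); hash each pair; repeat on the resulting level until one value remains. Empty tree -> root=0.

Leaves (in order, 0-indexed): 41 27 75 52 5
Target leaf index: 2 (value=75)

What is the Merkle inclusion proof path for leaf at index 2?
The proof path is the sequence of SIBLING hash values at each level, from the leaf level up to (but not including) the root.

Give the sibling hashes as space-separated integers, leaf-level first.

Answer: 52 301 135

Derivation:
L0 (leaves): [41, 27, 75, 52, 5], target index=2
L1: h(41,27)=(41*31+27)%997=301 [pair 0] h(75,52)=(75*31+52)%997=383 [pair 1] h(5,5)=(5*31+5)%997=160 [pair 2] -> [301, 383, 160]
  Sibling for proof at L0: 52
L2: h(301,383)=(301*31+383)%997=741 [pair 0] h(160,160)=(160*31+160)%997=135 [pair 1] -> [741, 135]
  Sibling for proof at L1: 301
L3: h(741,135)=(741*31+135)%997=175 [pair 0] -> [175]
  Sibling for proof at L2: 135
Root: 175
Proof path (sibling hashes from leaf to root): [52, 301, 135]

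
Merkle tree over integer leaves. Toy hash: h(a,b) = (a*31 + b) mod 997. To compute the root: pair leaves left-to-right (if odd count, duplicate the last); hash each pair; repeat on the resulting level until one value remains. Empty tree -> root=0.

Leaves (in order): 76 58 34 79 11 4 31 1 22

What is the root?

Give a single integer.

L0: [76, 58, 34, 79, 11, 4, 31, 1, 22]
L1: h(76,58)=(76*31+58)%997=420 h(34,79)=(34*31+79)%997=136 h(11,4)=(11*31+4)%997=345 h(31,1)=(31*31+1)%997=962 h(22,22)=(22*31+22)%997=704 -> [420, 136, 345, 962, 704]
L2: h(420,136)=(420*31+136)%997=195 h(345,962)=(345*31+962)%997=690 h(704,704)=(704*31+704)%997=594 -> [195, 690, 594]
L3: h(195,690)=(195*31+690)%997=753 h(594,594)=(594*31+594)%997=65 -> [753, 65]
L4: h(753,65)=(753*31+65)%997=477 -> [477]

Answer: 477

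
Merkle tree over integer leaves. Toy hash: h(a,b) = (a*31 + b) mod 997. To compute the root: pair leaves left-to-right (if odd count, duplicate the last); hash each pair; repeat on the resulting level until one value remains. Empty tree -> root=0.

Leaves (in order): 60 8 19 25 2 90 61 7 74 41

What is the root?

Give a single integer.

Answer: 628

Derivation:
L0: [60, 8, 19, 25, 2, 90, 61, 7, 74, 41]
L1: h(60,8)=(60*31+8)%997=871 h(19,25)=(19*31+25)%997=614 h(2,90)=(2*31+90)%997=152 h(61,7)=(61*31+7)%997=901 h(74,41)=(74*31+41)%997=341 -> [871, 614, 152, 901, 341]
L2: h(871,614)=(871*31+614)%997=696 h(152,901)=(152*31+901)%997=628 h(341,341)=(341*31+341)%997=942 -> [696, 628, 942]
L3: h(696,628)=(696*31+628)%997=270 h(942,942)=(942*31+942)%997=234 -> [270, 234]
L4: h(270,234)=(270*31+234)%997=628 -> [628]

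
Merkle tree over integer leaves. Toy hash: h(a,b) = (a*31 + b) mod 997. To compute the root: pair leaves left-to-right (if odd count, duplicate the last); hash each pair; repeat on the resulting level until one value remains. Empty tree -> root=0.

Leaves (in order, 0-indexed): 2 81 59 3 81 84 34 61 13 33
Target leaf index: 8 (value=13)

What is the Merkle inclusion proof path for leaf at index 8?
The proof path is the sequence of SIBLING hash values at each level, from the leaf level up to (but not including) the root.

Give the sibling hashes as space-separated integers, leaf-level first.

L0 (leaves): [2, 81, 59, 3, 81, 84, 34, 61, 13, 33], target index=8
L1: h(2,81)=(2*31+81)%997=143 [pair 0] h(59,3)=(59*31+3)%997=835 [pair 1] h(81,84)=(81*31+84)%997=601 [pair 2] h(34,61)=(34*31+61)%997=118 [pair 3] h(13,33)=(13*31+33)%997=436 [pair 4] -> [143, 835, 601, 118, 436]
  Sibling for proof at L0: 33
L2: h(143,835)=(143*31+835)%997=283 [pair 0] h(601,118)=(601*31+118)%997=803 [pair 1] h(436,436)=(436*31+436)%997=991 [pair 2] -> [283, 803, 991]
  Sibling for proof at L1: 436
L3: h(283,803)=(283*31+803)%997=603 [pair 0] h(991,991)=(991*31+991)%997=805 [pair 1] -> [603, 805]
  Sibling for proof at L2: 991
L4: h(603,805)=(603*31+805)%997=555 [pair 0] -> [555]
  Sibling for proof at L3: 603
Root: 555
Proof path (sibling hashes from leaf to root): [33, 436, 991, 603]

Answer: 33 436 991 603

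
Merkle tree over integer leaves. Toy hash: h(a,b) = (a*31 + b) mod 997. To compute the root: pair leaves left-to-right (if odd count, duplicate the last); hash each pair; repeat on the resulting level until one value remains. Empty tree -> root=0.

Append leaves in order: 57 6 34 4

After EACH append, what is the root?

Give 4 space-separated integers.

After append 57 (leaves=[57]):
  L0: [57]
  root=57
After append 6 (leaves=[57, 6]):
  L0: [57, 6]
  L1: h(57,6)=(57*31+6)%997=776 -> [776]
  root=776
After append 34 (leaves=[57, 6, 34]):
  L0: [57, 6, 34]
  L1: h(57,6)=(57*31+6)%997=776 h(34,34)=(34*31+34)%997=91 -> [776, 91]
  L2: h(776,91)=(776*31+91)%997=219 -> [219]
  root=219
After append 4 (leaves=[57, 6, 34, 4]):
  L0: [57, 6, 34, 4]
  L1: h(57,6)=(57*31+6)%997=776 h(34,4)=(34*31+4)%997=61 -> [776, 61]
  L2: h(776,61)=(776*31+61)%997=189 -> [189]
  root=189

Answer: 57 776 219 189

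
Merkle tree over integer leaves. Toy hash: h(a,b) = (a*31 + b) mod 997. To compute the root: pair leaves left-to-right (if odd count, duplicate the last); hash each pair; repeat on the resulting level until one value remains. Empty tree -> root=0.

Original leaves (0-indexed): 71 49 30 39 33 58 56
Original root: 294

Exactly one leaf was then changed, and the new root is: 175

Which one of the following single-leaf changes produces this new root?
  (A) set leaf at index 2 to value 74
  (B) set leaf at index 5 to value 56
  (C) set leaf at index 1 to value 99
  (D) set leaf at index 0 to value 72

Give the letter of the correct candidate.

Original leaves: [71, 49, 30, 39, 33, 58, 56]
Target new root: 175
Try each candidate change and compute the resulting root:
Candidate A: set leaf[2] = 74 -> leaves = [71, 49, 74, 39, 33, 58, 56]
  L0: [71, 49, 74, 39, 33, 58, 56]
  L1: h(71,49)=(71*31+49)%997=256 h(74,39)=(74*31+39)%997=339 h(33,58)=(33*31+58)%997=84 h(56,56)=(56*31+56)%997=795 -> [256, 339, 84, 795]
  L2: h(256,339)=(256*31+339)%997=299 h(84,795)=(84*31+795)%997=408 -> [299, 408]
  L3: h(299,408)=(299*31+408)%997=704 -> [704]
  root = 704 != target 175
Candidate B: set leaf[5] = 56 -> leaves = [71, 49, 30, 39, 33, 56, 56]
  L0: [71, 49, 30, 39, 33, 56, 56]
  L1: h(71,49)=(71*31+49)%997=256 h(30,39)=(30*31+39)%997=969 h(33,56)=(33*31+56)%997=82 h(56,56)=(56*31+56)%997=795 -> [256, 969, 82, 795]
  L2: h(256,969)=(256*31+969)%997=929 h(82,795)=(82*31+795)%997=346 -> [929, 346]
  L3: h(929,346)=(929*31+346)%997=232 -> [232]
  root = 232 != target 175
Candidate C: set leaf[1] = 99 -> leaves = [71, 99, 30, 39, 33, 58, 56]
  L0: [71, 99, 30, 39, 33, 58, 56]
  L1: h(71,99)=(71*31+99)%997=306 h(30,39)=(30*31+39)%997=969 h(33,58)=(33*31+58)%997=84 h(56,56)=(56*31+56)%997=795 -> [306, 969, 84, 795]
  L2: h(306,969)=(306*31+969)%997=485 h(84,795)=(84*31+795)%997=408 -> [485, 408]
  L3: h(485,408)=(485*31+408)%997=488 -> [488]
  root = 488 != target 175
Candidate D: set leaf[0] = 72 -> leaves = [72, 49, 30, 39, 33, 58, 56]
  L0: [72, 49, 30, 39, 33, 58, 56]
  L1: h(72,49)=(72*31+49)%997=287 h(30,39)=(30*31+39)%997=969 h(33,58)=(33*31+58)%997=84 h(56,56)=(56*31+56)%997=795 -> [287, 969, 84, 795]
  L2: h(287,969)=(287*31+969)%997=893 h(84,795)=(84*31+795)%997=408 -> [893, 408]
  L3: h(893,408)=(893*31+408)%997=175 -> [175]
  root = 175 == target 175  ** MATCH **
Candidate D produces the target root.

Answer: D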